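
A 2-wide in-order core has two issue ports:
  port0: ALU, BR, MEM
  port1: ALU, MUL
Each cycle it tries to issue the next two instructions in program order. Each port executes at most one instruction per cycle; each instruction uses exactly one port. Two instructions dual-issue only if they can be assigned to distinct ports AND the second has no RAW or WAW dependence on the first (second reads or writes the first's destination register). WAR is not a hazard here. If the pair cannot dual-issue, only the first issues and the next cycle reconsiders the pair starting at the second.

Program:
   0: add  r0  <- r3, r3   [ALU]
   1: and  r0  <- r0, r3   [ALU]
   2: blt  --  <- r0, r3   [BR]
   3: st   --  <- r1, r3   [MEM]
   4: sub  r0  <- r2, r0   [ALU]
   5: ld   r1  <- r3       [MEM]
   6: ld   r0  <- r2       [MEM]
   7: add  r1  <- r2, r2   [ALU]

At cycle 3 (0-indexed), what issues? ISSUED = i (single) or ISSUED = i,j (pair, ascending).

ISSUED = 3,4

c0: i0 add.ALU  RAW+WAW r0
c1: i1 and.ALU  RAW r0
c2: i2 blt.BR  no-port BR/MEM
c3: i3,i4 st.MEM sub.ALU  2-wide
c4: i5 ld.MEM  no-port MEM/MEM
c5: i6,i7 ld.MEM add.ALU  2-wide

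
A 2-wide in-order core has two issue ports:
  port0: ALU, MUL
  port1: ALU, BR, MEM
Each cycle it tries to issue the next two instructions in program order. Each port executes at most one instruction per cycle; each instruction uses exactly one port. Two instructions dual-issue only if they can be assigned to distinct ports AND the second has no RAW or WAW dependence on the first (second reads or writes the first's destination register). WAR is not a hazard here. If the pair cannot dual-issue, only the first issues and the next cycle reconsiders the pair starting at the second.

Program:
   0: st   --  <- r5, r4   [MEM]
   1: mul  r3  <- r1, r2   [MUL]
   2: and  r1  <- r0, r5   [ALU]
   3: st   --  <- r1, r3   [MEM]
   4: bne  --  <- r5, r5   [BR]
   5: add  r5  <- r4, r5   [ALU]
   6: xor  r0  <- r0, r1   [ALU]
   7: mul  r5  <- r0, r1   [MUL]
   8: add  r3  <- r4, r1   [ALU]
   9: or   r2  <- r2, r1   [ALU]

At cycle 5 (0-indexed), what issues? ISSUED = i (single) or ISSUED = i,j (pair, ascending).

  cy0 -> i0/i1 (st mul) 2-wide
  cy1 -> i2 (and) RAW r1
  cy2 -> i3 (st) no-port MEM/BR
  cy3 -> i4/i5 (bne add) 2-wide
  cy4 -> i6 (xor) RAW r0
  cy5 -> i7/i8 (mul add) 2-wide
  cy6 -> i9 (or) tail

ISSUED = 7,8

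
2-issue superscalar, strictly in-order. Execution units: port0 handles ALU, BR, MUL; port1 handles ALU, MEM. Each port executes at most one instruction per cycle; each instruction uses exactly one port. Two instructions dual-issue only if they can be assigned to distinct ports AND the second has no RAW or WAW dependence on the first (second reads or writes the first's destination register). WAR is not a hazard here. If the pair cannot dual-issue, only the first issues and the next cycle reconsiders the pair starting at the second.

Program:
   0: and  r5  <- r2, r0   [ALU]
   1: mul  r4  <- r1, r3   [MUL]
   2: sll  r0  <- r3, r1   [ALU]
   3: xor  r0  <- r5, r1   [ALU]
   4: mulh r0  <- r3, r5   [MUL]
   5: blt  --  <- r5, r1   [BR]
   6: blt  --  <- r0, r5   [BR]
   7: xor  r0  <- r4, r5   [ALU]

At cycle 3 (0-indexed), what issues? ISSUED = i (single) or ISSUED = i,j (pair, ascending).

ISSUED = 4

c0: i0&i1 and.ALU+mul.MUL  pair
c1: i2 sll.ALU  WAW r0
c2: i3 xor.ALU  WAW r0
c3: i4 mulh.MUL  no-port MUL/BR
c4: i5 blt.BR  no-port BR/BR
c5: i6&i7 blt.BR+xor.ALU  pair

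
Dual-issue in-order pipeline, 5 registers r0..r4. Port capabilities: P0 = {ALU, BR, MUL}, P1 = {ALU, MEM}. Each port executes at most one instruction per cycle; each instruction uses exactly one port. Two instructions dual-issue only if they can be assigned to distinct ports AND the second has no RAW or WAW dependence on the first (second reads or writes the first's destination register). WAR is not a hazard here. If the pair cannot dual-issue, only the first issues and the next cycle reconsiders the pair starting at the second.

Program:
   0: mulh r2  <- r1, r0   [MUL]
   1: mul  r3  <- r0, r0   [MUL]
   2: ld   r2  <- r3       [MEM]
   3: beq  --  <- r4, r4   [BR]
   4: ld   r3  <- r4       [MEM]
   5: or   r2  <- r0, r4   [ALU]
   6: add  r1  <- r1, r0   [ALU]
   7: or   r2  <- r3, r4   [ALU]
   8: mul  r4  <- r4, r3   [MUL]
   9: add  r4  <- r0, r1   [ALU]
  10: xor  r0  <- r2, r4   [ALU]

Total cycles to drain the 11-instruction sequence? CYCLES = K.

CYCLES = 8

#0 head=0: mulh i0 no-port MUL/MUL
#1 head=1: mul i1 RAW r3
#2 head=2: ld;beq i2/i3 dual
#3 head=4: ld;or i4/i5 dual
#4 head=6: add;or i6/i7 dual
#5 head=8: mul i8 WAW r4
#6 head=9: add i9 RAW r4
#7 head=10: xor i10 tail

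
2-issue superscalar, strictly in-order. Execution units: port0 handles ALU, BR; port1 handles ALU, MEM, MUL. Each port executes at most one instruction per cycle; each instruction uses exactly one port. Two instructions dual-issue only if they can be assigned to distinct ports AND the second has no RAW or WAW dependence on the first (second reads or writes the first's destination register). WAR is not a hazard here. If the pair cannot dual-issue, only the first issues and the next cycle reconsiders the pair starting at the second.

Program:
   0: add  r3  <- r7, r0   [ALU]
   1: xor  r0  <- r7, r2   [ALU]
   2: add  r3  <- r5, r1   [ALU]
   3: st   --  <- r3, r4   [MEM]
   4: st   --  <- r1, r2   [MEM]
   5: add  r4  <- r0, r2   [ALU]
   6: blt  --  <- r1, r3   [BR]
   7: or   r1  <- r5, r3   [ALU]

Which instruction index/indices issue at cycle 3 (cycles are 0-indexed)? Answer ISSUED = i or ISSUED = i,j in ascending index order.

ISSUED = 4,5

t=0 i0/i1:add.ALU;xor.ALU ; dual
t=1 i2:add.ALU ; RAW r3
t=2 i3:st.MEM ; no-port MEM/MEM
t=3 i4/i5:st.MEM;add.ALU ; dual
t=4 i6/i7:blt.BR;or.ALU ; dual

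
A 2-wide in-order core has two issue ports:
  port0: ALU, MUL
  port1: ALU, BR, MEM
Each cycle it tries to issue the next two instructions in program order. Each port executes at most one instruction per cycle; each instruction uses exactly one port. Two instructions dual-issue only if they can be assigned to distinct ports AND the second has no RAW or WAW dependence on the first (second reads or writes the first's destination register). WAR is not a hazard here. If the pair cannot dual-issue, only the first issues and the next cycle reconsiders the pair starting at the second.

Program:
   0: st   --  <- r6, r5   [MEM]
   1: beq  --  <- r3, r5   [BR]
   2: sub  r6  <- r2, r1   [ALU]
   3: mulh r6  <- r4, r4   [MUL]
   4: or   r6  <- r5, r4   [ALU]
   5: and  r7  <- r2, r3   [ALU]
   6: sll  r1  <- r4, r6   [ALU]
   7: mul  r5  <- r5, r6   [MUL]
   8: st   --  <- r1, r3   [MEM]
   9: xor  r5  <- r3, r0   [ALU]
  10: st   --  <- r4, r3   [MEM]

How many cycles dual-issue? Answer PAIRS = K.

PAIRS = 4

  cy0 -> i0 (st.MEM) no-port MEM/BR
  cy1 -> i1,i2 (beq.BR+sub.ALU) 2-wide
  cy2 -> i3 (mulh.MUL) WAW r6
  cy3 -> i4,i5 (or.ALU+and.ALU) 2-wide
  cy4 -> i6,i7 (sll.ALU+mul.MUL) 2-wide
  cy5 -> i8,i9 (st.MEM+xor.ALU) 2-wide
  cy6 -> i10 (st.MEM) tail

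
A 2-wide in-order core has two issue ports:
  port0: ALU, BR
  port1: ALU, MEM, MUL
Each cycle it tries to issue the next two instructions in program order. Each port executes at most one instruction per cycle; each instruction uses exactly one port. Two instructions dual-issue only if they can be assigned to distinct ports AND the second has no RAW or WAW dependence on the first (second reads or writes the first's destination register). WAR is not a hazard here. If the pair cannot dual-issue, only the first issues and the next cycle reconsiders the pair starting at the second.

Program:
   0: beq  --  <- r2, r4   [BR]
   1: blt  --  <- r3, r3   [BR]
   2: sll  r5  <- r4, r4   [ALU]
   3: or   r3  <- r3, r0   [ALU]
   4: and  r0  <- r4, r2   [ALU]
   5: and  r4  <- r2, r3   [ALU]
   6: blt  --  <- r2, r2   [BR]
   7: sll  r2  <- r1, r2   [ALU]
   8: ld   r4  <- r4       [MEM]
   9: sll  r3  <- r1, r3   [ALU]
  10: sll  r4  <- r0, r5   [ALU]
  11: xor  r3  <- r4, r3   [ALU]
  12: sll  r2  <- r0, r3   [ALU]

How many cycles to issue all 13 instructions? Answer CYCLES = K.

CYCLES = 8

#0 head=0: beq.BR i0 no-port BR/BR
#1 head=1: blt.BR;sll.ALU i1/i2 pair
#2 head=3: or.ALU;and.ALU i3/i4 pair
#3 head=5: and.ALU;blt.BR i5/i6 pair
#4 head=7: sll.ALU;ld.MEM i7/i8 pair
#5 head=9: sll.ALU;sll.ALU i9/i10 pair
#6 head=11: xor.ALU i11 RAW r3
#7 head=12: sll.ALU i12 tail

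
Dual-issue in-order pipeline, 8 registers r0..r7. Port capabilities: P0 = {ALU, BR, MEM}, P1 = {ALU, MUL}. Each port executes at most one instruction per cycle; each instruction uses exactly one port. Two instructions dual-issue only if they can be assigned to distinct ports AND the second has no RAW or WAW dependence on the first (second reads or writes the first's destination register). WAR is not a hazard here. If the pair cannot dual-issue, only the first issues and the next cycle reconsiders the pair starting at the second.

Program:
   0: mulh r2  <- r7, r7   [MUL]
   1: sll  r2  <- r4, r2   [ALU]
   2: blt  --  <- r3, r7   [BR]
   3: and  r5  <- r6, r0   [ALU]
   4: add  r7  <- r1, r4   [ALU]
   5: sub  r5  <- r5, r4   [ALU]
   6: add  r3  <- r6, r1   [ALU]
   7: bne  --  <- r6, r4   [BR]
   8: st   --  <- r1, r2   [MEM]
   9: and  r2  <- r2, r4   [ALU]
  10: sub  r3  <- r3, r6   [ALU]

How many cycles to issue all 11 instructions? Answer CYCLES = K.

[0] i0  mulh  -- RAW+WAW r2
[1] i1&i2  sll/blt  -- 2-wide
[2] i3&i4  and/add  -- 2-wide
[3] i5&i6  sub/add  -- 2-wide
[4] i7  bne  -- no-port BR/MEM
[5] i8&i9  st/and  -- 2-wide
[6] i10  sub  -- tail

CYCLES = 7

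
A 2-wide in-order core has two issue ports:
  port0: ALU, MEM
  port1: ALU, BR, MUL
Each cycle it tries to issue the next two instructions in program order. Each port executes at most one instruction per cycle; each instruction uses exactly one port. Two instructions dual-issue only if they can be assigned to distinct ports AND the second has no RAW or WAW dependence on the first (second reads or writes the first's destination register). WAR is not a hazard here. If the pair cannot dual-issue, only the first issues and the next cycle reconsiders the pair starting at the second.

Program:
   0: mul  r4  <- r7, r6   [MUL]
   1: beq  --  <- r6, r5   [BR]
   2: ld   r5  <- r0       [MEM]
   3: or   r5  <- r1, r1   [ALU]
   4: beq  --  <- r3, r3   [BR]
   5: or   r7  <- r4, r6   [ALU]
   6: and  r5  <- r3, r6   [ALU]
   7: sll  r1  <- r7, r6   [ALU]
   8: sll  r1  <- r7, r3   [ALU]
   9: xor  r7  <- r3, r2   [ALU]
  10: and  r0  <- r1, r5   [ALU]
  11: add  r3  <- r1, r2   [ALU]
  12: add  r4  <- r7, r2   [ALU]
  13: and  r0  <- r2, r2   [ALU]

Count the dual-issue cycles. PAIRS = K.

PAIRS = 6

c0: i0 mul  no-port MUL/BR
c1: i1,i2 beq;ld  pair
c2: i3,i4 or;beq  pair
c3: i5,i6 or;and  pair
c4: i7 sll  WAW r1
c5: i8,i9 sll;xor  pair
c6: i10,i11 and;add  pair
c7: i12,i13 add;and  pair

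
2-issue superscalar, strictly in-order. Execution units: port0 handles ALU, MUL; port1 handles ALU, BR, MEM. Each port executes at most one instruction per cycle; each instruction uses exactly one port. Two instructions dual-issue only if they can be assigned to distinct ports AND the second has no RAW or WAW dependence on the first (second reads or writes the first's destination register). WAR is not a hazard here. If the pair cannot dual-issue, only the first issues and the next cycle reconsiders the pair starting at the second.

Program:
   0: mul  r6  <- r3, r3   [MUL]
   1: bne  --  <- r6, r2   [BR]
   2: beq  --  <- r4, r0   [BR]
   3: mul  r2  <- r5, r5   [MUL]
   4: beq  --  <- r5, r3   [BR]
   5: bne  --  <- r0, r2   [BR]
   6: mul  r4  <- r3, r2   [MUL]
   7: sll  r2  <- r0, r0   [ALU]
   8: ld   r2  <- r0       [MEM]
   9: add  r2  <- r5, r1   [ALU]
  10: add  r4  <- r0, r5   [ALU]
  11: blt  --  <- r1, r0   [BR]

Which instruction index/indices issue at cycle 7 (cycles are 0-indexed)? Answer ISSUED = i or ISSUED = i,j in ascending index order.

ISSUED = 9,10

c0: i0 mul  RAW r6
c1: i1 bne  no-port BR/BR
c2: i2/i3 beq;mul  pair
c3: i4 beq  no-port BR/BR
c4: i5/i6 bne;mul  pair
c5: i7 sll  WAW r2
c6: i8 ld  WAW r2
c7: i9/i10 add;add  pair
c8: i11 blt  tail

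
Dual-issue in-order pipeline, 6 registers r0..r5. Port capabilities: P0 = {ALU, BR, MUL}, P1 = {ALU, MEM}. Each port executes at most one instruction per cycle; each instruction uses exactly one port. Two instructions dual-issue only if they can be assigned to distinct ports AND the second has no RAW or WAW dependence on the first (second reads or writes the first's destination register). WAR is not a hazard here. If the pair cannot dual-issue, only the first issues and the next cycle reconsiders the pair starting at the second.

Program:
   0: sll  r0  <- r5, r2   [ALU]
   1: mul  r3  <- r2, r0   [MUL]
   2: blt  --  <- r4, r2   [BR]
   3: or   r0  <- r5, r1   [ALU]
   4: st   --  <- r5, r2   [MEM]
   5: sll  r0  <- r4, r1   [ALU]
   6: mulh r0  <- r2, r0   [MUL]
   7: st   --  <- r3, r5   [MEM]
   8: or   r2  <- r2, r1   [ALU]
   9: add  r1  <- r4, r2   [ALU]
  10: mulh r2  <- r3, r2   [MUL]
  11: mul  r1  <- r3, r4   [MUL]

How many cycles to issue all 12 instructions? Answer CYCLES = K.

CYCLES = 8

c0: i0 sll  RAW r0
c1: i1 mul  no-port MUL/BR
c2: i2&i3 blt/or  2-wide
c3: i4&i5 st/sll  2-wide
c4: i6&i7 mulh/st  2-wide
c5: i8 or  RAW r2
c6: i9&i10 add/mulh  2-wide
c7: i11 mul  tail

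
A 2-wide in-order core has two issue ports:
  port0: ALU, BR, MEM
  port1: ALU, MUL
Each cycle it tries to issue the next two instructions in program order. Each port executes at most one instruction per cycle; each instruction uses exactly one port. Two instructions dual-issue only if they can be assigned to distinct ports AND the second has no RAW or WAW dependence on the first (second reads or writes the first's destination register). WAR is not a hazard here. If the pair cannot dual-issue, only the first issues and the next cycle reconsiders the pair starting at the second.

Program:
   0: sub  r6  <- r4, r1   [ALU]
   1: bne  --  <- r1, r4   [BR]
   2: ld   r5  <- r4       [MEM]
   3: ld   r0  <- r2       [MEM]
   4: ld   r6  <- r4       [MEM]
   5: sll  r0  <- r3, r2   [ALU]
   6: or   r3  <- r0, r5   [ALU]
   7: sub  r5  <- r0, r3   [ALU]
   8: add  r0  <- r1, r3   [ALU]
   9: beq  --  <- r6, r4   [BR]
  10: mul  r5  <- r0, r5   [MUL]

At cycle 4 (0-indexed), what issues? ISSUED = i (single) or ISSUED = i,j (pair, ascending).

c0: i0&i1 sub;bne  pair
c1: i2 ld  no-port MEM/MEM
c2: i3 ld  no-port MEM/MEM
c3: i4&i5 ld;sll  pair
c4: i6 or  RAW r3
c5: i7&i8 sub;add  pair
c6: i9&i10 beq;mul  pair

ISSUED = 6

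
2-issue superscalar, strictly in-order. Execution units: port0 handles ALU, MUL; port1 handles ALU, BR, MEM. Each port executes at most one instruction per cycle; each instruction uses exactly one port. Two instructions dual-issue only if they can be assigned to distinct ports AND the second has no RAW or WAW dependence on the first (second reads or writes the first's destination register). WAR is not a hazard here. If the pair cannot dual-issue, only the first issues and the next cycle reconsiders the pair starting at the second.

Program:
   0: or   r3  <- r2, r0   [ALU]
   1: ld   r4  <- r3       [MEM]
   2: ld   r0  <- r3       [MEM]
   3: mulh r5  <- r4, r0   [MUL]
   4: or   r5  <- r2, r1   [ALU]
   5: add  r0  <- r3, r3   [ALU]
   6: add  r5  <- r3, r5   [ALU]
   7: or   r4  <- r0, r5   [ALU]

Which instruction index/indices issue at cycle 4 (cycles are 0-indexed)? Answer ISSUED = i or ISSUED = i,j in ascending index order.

ISSUED = 4,5

[0] i0  or  -- RAW r3
[1] i1  ld  -- no-port MEM/MEM
[2] i2  ld  -- RAW r0
[3] i3  mulh  -- WAW r5
[4] i4+i5  or/add  -- 2-wide
[5] i6  add  -- RAW r5
[6] i7  or  -- tail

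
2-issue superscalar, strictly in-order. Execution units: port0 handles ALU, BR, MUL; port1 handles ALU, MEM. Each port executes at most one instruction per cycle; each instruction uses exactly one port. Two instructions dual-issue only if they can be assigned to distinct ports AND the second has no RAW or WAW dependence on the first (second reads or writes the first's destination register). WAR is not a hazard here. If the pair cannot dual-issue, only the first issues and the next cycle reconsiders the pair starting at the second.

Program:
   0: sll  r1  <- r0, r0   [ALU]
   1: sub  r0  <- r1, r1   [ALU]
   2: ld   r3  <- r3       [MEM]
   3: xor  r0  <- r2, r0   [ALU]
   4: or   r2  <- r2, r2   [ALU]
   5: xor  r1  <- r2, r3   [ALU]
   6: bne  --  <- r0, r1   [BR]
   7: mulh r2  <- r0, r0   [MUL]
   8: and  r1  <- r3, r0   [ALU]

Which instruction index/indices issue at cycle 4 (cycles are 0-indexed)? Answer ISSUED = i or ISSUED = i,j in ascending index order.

[0] i0  sll.ALU  -- RAW r1
[1] i1,i2  sub.ALU ld.MEM  -- dual
[2] i3,i4  xor.ALU or.ALU  -- dual
[3] i5  xor.ALU  -- RAW r1
[4] i6  bne.BR  -- no-port BR/MUL
[5] i7,i8  mulh.MUL and.ALU  -- dual

ISSUED = 6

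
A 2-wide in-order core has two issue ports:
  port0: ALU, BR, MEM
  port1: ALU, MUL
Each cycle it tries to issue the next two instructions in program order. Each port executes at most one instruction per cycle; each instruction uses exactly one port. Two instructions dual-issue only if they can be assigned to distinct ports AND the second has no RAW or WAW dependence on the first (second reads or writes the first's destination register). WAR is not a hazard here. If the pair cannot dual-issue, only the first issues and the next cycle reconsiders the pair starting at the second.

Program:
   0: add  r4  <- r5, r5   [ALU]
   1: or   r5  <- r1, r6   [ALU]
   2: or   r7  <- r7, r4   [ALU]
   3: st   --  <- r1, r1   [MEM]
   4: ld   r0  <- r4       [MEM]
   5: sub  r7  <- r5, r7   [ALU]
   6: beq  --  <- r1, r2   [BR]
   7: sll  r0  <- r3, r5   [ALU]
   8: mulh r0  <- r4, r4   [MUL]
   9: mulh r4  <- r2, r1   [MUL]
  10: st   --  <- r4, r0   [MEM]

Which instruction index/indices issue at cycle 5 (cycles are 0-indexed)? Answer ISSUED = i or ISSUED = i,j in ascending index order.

#0 head=0: add;or i0&i1 dual
#1 head=2: or;st i2&i3 dual
#2 head=4: ld;sub i4&i5 dual
#3 head=6: beq;sll i6&i7 dual
#4 head=8: mulh i8 no-port MUL/MUL
#5 head=9: mulh i9 RAW r4
#6 head=10: st i10 tail

ISSUED = 9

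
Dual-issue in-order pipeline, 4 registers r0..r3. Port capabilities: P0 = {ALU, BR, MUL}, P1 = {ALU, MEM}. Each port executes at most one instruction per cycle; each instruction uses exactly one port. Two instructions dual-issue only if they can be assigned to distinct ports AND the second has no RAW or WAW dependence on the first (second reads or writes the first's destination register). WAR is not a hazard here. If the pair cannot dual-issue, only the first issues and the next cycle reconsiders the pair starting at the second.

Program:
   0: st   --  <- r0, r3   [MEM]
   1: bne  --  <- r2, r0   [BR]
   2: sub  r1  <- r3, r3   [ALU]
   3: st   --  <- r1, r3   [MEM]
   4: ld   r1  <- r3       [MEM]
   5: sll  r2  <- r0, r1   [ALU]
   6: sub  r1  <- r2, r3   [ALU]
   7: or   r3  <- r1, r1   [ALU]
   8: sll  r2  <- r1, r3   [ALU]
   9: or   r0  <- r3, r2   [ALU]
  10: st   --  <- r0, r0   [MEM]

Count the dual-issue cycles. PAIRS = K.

c0: i0,i1 st/bne  2-wide
c1: i2 sub  RAW r1
c2: i3 st  no-port MEM/MEM
c3: i4 ld  RAW r1
c4: i5 sll  RAW r2
c5: i6 sub  RAW r1
c6: i7 or  RAW r3
c7: i8 sll  RAW r2
c8: i9 or  RAW r0
c9: i10 st  tail

PAIRS = 1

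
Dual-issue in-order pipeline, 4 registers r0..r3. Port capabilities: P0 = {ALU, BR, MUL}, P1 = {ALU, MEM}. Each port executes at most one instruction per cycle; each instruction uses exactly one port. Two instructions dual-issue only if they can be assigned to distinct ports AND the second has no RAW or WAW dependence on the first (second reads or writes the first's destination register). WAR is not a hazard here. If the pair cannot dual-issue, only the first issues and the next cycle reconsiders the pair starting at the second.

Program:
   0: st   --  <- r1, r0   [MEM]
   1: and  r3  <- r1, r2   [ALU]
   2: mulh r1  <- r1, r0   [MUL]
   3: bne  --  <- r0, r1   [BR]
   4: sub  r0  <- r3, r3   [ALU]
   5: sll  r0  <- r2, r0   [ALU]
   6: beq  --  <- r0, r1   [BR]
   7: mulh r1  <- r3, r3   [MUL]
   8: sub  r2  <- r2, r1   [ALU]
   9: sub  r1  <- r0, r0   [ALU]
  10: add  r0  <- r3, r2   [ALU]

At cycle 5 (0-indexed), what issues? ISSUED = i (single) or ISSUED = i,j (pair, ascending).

ISSUED = 7

[0] i0&i1  st.MEM and.ALU  -- 2-wide
[1] i2  mulh.MUL  -- no-port MUL/BR
[2] i3&i4  bne.BR sub.ALU  -- 2-wide
[3] i5  sll.ALU  -- RAW r0
[4] i6  beq.BR  -- no-port BR/MUL
[5] i7  mulh.MUL  -- RAW r1
[6] i8&i9  sub.ALU sub.ALU  -- 2-wide
[7] i10  add.ALU  -- tail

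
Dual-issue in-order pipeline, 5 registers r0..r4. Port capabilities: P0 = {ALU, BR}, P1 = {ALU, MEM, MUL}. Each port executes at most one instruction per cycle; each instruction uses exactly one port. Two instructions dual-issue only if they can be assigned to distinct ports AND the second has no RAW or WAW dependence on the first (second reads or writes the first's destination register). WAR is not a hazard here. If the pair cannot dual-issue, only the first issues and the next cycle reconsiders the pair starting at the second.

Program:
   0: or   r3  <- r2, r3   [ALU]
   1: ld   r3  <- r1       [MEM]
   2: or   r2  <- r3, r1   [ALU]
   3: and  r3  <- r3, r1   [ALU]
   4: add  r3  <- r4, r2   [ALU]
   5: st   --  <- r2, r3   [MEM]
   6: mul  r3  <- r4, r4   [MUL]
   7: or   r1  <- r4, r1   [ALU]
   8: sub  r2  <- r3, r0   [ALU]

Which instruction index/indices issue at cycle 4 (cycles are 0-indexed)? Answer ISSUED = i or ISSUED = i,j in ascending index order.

ISSUED = 5

t=0 i0:or ; WAW r3
t=1 i1:ld ; RAW r3
t=2 i2/i3:or+and ; dual
t=3 i4:add ; RAW r3
t=4 i5:st ; no-port MEM/MUL
t=5 i6/i7:mul+or ; dual
t=6 i8:sub ; tail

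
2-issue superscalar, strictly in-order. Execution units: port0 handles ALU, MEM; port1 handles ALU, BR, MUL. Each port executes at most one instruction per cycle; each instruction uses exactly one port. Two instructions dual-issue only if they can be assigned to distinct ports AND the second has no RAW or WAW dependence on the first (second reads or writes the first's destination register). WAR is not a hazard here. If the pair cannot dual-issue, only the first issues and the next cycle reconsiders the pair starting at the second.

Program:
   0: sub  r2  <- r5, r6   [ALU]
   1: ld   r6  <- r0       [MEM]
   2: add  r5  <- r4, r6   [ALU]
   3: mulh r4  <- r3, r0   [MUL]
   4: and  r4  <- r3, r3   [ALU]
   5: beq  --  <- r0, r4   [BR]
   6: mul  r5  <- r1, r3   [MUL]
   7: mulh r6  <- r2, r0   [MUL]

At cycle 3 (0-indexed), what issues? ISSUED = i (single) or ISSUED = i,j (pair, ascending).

0. sub;ld @i0/i1  | dual
1. add;mulh @i2/i3  | dual
2. and @i4  | RAW r4
3. beq @i5  | no-port BR/MUL
4. mul @i6  | no-port MUL/MUL
5. mulh @i7  | tail

ISSUED = 5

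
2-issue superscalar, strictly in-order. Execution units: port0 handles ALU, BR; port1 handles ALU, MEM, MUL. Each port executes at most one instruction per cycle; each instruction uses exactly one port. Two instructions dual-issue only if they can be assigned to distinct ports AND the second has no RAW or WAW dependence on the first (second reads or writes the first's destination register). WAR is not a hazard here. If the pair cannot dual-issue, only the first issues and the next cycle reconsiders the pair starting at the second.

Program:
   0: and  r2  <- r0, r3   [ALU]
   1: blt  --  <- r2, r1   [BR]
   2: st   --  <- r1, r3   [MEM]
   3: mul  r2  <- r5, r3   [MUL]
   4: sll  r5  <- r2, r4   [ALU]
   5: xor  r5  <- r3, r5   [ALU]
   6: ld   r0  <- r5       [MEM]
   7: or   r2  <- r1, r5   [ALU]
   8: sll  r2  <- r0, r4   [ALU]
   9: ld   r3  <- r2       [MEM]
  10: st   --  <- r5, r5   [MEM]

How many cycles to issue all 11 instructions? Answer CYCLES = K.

CYCLES = 9

#0 head=0: and.ALU i0 RAW r2
#1 head=1: blt.BR/st.MEM i1&i2 pair
#2 head=3: mul.MUL i3 RAW r2
#3 head=4: sll.ALU i4 RAW+WAW r5
#4 head=5: xor.ALU i5 RAW r5
#5 head=6: ld.MEM/or.ALU i6&i7 pair
#6 head=8: sll.ALU i8 RAW r2
#7 head=9: ld.MEM i9 no-port MEM/MEM
#8 head=10: st.MEM i10 tail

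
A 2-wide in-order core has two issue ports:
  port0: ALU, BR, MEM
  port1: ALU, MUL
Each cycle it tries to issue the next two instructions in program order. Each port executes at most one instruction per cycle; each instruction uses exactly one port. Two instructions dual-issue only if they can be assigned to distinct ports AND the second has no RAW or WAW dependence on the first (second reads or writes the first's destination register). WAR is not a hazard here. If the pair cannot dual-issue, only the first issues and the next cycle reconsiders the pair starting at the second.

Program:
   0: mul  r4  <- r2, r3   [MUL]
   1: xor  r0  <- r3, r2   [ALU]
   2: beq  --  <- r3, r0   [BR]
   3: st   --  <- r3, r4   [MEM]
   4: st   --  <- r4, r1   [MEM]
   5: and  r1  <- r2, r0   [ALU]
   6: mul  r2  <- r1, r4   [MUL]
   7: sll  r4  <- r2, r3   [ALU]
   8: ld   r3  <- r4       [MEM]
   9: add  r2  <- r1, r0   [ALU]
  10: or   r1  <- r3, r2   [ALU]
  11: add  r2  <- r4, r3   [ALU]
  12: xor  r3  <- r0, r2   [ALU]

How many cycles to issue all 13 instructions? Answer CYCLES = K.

c0: i0&i1 mul xor  dual
c1: i2 beq  no-port BR/MEM
c2: i3 st  no-port MEM/MEM
c3: i4&i5 st and  dual
c4: i6 mul  RAW r2
c5: i7 sll  RAW r4
c6: i8&i9 ld add  dual
c7: i10&i11 or add  dual
c8: i12 xor  tail

CYCLES = 9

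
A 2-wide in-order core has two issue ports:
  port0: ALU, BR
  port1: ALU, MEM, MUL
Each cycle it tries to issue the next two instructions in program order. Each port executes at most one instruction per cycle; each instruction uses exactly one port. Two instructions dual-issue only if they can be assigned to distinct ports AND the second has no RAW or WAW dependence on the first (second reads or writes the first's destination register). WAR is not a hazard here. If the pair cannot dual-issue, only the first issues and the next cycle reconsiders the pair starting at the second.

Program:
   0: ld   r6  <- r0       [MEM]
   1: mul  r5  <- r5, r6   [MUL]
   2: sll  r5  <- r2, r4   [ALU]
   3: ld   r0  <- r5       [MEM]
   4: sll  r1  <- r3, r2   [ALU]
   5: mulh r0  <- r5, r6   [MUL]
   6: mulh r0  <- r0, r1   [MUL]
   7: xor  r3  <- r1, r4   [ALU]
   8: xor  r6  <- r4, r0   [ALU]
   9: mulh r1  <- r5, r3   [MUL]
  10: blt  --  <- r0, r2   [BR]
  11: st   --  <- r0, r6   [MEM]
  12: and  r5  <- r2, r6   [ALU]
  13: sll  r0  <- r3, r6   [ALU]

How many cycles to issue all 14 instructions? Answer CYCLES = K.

c0: i0 ld.MEM  no-port MEM/MUL
c1: i1 mul.MUL  WAW r5
c2: i2 sll.ALU  RAW r5
c3: i3,i4 ld.MEM sll.ALU  2-wide
c4: i5 mulh.MUL  no-port MUL/MUL
c5: i6,i7 mulh.MUL xor.ALU  2-wide
c6: i8,i9 xor.ALU mulh.MUL  2-wide
c7: i10,i11 blt.BR st.MEM  2-wide
c8: i12,i13 and.ALU sll.ALU  2-wide

CYCLES = 9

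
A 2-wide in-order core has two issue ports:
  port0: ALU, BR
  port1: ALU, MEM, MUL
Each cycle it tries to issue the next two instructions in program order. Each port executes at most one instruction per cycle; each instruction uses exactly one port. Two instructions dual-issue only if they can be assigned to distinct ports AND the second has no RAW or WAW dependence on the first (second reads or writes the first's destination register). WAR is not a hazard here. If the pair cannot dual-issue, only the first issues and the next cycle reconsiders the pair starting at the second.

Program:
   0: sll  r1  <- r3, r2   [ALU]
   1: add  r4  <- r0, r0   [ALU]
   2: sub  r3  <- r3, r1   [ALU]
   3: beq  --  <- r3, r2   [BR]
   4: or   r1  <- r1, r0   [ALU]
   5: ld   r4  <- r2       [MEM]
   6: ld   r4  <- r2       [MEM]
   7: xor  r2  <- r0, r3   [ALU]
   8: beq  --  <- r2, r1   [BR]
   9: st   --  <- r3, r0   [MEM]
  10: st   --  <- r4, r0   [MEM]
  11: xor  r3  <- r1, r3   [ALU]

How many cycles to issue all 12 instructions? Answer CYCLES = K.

[0] i0,i1  sll;add  -- pair
[1] i2  sub  -- RAW r3
[2] i3,i4  beq;or  -- pair
[3] i5  ld  -- no-port MEM/MEM
[4] i6,i7  ld;xor  -- pair
[5] i8,i9  beq;st  -- pair
[6] i10,i11  st;xor  -- pair

CYCLES = 7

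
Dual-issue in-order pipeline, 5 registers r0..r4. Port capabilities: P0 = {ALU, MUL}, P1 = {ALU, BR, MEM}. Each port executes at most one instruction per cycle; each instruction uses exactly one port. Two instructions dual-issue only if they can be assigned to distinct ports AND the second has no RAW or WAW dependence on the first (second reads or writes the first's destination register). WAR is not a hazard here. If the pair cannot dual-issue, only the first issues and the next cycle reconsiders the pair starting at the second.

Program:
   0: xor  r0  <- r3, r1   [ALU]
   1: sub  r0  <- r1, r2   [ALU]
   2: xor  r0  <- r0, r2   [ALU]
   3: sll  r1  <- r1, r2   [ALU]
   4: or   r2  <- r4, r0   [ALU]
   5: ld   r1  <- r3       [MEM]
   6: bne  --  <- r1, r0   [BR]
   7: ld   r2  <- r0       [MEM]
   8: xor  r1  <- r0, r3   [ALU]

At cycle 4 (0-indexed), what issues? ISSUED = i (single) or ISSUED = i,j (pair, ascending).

[0] i0  xor  -- WAW r0
[1] i1  sub  -- RAW+WAW r0
[2] i2,i3  xor;sll  -- dual
[3] i4,i5  or;ld  -- dual
[4] i6  bne  -- no-port BR/MEM
[5] i7,i8  ld;xor  -- dual

ISSUED = 6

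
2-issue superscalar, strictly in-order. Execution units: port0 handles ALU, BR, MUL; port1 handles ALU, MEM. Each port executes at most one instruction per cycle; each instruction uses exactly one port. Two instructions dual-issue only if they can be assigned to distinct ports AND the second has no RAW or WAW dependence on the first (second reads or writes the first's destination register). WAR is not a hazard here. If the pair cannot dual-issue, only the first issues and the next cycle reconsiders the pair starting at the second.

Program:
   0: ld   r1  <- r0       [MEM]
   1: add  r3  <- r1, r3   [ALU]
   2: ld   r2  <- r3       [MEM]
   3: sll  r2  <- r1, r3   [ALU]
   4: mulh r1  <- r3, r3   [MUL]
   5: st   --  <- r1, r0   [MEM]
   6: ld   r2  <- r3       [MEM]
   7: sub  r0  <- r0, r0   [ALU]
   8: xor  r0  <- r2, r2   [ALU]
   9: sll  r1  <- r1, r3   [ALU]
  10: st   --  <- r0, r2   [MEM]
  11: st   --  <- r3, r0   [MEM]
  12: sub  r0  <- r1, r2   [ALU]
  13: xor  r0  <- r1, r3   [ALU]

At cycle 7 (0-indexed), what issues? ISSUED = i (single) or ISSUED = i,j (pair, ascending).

ISSUED = 10

0. ld @i0  | RAW r1
1. add @i1  | RAW r3
2. ld @i2  | WAW r2
3. sll+mulh @i3,i4  | pair
4. st @i5  | no-port MEM/MEM
5. ld+sub @i6,i7  | pair
6. xor+sll @i8,i9  | pair
7. st @i10  | no-port MEM/MEM
8. st+sub @i11,i12  | pair
9. xor @i13  | tail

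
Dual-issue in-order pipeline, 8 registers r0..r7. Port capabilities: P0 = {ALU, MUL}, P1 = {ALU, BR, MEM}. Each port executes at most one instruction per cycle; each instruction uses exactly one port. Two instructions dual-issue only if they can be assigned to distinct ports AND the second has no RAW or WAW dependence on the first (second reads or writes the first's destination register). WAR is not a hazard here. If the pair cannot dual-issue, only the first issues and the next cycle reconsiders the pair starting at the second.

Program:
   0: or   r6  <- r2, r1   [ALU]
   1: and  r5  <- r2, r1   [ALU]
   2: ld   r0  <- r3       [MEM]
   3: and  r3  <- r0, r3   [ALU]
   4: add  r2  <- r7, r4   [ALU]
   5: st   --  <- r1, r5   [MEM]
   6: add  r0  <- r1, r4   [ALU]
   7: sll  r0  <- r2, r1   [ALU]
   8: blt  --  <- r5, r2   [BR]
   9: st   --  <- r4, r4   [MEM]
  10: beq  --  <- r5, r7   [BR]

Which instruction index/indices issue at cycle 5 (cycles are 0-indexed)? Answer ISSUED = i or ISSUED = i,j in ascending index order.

ISSUED = 9

t=0 i0/i1:or.ALU and.ALU ; 2-wide
t=1 i2:ld.MEM ; RAW r0
t=2 i3/i4:and.ALU add.ALU ; 2-wide
t=3 i5/i6:st.MEM add.ALU ; 2-wide
t=4 i7/i8:sll.ALU blt.BR ; 2-wide
t=5 i9:st.MEM ; no-port MEM/BR
t=6 i10:beq.BR ; tail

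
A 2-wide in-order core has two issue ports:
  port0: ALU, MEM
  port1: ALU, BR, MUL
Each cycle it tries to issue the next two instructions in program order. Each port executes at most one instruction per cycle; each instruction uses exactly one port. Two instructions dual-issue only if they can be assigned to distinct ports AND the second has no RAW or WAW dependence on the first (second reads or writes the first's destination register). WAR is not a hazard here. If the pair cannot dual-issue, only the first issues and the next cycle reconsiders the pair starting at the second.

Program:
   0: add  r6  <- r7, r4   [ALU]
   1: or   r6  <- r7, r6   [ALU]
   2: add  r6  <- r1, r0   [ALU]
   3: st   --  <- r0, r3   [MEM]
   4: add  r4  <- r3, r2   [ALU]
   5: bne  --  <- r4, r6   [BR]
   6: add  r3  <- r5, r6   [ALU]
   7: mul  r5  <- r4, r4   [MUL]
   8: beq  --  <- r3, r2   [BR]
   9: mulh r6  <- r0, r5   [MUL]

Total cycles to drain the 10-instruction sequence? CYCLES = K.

CYCLES = 8

  cy0 -> i0 (add) RAW+WAW r6
  cy1 -> i1 (or) WAW r6
  cy2 -> i2,i3 (add+st) pair
  cy3 -> i4 (add) RAW r4
  cy4 -> i5,i6 (bne+add) pair
  cy5 -> i7 (mul) no-port MUL/BR
  cy6 -> i8 (beq) no-port BR/MUL
  cy7 -> i9 (mulh) tail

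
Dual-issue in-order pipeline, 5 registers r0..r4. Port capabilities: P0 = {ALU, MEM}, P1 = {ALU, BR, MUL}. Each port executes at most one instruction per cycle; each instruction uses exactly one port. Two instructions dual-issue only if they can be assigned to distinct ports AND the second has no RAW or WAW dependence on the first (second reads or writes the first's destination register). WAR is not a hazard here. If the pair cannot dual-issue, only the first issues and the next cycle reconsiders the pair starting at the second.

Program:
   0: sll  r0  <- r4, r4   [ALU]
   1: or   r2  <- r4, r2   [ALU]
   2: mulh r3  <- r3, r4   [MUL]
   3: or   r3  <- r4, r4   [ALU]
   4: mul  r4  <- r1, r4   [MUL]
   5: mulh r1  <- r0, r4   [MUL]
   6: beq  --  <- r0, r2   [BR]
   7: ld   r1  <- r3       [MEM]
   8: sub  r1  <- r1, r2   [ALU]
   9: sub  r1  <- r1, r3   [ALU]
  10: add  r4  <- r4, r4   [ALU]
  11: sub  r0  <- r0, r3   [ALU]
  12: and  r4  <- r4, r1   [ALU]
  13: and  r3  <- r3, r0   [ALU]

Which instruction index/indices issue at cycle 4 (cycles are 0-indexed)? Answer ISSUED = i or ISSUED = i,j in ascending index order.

c0: i0&i1 sll/or  2-wide
c1: i2 mulh  WAW r3
c2: i3&i4 or/mul  2-wide
c3: i5 mulh  no-port MUL/BR
c4: i6&i7 beq/ld  2-wide
c5: i8 sub  RAW+WAW r1
c6: i9&i10 sub/add  2-wide
c7: i11&i12 sub/and  2-wide
c8: i13 and  tail

ISSUED = 6,7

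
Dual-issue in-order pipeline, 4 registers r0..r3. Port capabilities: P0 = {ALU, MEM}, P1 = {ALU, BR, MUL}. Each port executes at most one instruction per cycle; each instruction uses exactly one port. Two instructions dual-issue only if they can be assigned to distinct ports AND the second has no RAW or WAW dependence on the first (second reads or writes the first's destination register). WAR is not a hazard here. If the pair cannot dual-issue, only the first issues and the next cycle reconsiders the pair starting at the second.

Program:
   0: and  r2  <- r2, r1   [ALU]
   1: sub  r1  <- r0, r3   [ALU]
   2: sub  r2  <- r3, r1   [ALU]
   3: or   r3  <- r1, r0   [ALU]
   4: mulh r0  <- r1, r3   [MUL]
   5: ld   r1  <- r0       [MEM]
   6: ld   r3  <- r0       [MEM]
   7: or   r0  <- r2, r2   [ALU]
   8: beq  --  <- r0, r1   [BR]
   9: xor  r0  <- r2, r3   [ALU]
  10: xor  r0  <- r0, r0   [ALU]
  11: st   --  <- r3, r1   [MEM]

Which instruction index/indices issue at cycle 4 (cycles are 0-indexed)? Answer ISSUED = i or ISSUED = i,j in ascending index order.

t=0 i0&i1:and.ALU/sub.ALU ; dual
t=1 i2&i3:sub.ALU/or.ALU ; dual
t=2 i4:mulh.MUL ; RAW r0
t=3 i5:ld.MEM ; no-port MEM/MEM
t=4 i6&i7:ld.MEM/or.ALU ; dual
t=5 i8&i9:beq.BR/xor.ALU ; dual
t=6 i10&i11:xor.ALU/st.MEM ; dual

ISSUED = 6,7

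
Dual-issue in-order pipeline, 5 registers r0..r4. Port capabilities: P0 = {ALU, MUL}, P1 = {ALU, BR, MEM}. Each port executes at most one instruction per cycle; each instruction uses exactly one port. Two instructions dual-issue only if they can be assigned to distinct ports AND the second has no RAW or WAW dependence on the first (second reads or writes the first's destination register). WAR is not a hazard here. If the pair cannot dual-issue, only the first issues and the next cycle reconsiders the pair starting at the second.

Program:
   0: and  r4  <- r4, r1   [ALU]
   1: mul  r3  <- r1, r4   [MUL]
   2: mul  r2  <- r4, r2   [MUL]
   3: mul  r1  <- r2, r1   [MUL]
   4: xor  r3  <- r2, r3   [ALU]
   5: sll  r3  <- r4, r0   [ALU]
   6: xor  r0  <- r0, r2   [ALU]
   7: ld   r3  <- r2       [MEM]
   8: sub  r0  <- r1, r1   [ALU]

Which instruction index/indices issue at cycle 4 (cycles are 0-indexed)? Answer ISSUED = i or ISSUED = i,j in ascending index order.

[0] i0  and  -- RAW r4
[1] i1  mul  -- no-port MUL/MUL
[2] i2  mul  -- no-port MUL/MUL
[3] i3,i4  mul/xor  -- pair
[4] i5,i6  sll/xor  -- pair
[5] i7,i8  ld/sub  -- pair

ISSUED = 5,6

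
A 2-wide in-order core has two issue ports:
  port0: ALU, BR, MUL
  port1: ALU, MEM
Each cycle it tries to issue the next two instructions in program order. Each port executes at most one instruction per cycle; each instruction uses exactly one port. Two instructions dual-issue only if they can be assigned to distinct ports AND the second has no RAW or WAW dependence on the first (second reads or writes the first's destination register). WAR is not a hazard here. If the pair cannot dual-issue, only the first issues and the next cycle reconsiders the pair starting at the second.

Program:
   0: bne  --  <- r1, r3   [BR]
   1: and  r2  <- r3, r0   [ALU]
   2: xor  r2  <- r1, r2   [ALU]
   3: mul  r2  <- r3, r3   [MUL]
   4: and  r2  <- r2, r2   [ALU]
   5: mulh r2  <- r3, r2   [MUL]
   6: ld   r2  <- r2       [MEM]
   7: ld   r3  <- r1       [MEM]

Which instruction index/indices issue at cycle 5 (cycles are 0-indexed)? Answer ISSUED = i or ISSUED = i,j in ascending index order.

  cy0 -> i0,i1 (bne.BR and.ALU) 2-wide
  cy1 -> i2 (xor.ALU) WAW r2
  cy2 -> i3 (mul.MUL) RAW+WAW r2
  cy3 -> i4 (and.ALU) RAW+WAW r2
  cy4 -> i5 (mulh.MUL) RAW+WAW r2
  cy5 -> i6 (ld.MEM) no-port MEM/MEM
  cy6 -> i7 (ld.MEM) tail

ISSUED = 6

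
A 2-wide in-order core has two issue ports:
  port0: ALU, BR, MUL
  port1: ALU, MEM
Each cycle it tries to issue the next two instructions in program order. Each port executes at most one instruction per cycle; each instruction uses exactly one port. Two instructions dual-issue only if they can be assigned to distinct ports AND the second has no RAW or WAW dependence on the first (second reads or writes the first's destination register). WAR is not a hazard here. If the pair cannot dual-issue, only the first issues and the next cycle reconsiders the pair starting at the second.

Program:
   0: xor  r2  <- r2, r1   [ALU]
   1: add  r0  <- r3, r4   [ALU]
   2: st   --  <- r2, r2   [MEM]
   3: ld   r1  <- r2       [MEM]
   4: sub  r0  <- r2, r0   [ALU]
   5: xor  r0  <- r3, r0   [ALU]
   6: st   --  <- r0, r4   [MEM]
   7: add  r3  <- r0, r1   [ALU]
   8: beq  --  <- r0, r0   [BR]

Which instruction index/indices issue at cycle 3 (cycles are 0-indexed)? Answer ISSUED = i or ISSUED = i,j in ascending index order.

c0: i0&i1 xor add  pair
c1: i2 st  no-port MEM/MEM
c2: i3&i4 ld sub  pair
c3: i5 xor  RAW r0
c4: i6&i7 st add  pair
c5: i8 beq  tail

ISSUED = 5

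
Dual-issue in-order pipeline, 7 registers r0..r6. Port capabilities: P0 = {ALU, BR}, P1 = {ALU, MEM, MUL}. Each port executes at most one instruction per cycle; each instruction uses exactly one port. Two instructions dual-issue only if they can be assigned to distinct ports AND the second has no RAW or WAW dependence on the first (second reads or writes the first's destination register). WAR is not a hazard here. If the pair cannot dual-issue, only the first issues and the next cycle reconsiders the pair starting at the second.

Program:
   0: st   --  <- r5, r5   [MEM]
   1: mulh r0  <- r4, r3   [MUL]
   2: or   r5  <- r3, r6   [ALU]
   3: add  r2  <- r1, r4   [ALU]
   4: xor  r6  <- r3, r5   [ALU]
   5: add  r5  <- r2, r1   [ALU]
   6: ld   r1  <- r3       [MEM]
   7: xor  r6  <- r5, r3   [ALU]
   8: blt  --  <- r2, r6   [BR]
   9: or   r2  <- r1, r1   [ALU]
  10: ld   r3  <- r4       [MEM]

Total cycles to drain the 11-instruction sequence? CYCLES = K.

CYCLES = 7

c0: i0 st.MEM  no-port MEM/MUL
c1: i1+i2 mulh.MUL/or.ALU  dual
c2: i3+i4 add.ALU/xor.ALU  dual
c3: i5+i6 add.ALU/ld.MEM  dual
c4: i7 xor.ALU  RAW r6
c5: i8+i9 blt.BR/or.ALU  dual
c6: i10 ld.MEM  tail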